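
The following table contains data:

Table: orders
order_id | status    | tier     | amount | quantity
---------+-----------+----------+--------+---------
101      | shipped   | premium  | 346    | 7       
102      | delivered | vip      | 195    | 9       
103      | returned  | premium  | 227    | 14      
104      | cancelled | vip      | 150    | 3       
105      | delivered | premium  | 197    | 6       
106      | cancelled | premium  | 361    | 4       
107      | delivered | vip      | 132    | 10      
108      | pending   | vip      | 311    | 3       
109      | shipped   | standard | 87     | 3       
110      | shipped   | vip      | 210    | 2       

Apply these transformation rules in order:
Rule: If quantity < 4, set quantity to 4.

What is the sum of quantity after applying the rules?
66

Step 1: 4 records have quantity < 4
Step 2: These records originally summed to 11
Step 3: After setting to minimum: 4 × 4 = 16
Step 4: Unaffected records sum: 50
Step 5: Final sum = 16 + 50 = 66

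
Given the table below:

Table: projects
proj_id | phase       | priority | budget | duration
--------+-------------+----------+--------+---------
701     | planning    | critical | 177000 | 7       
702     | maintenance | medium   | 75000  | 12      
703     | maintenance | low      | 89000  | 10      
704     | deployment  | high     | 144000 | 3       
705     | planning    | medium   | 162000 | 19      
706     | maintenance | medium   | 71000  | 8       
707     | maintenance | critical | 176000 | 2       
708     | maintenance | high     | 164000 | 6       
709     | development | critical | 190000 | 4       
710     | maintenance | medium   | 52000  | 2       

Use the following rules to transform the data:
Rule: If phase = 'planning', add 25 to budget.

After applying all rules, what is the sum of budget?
1300050

Step 1: Count records where phase = 'planning': 2
Step 2: Total bonus added: 2 × 25 = 50
Step 3: Original sum of budget: 1300000
Step 4: Final sum = 1300000 + 50 = 1300050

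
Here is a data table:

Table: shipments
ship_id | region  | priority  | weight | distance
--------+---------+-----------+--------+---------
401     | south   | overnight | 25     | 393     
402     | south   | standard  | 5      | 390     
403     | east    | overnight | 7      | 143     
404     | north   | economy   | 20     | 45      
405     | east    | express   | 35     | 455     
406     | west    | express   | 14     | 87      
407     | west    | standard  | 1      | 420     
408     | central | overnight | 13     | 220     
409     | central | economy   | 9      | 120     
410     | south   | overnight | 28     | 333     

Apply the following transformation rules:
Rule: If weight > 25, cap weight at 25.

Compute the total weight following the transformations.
144

Step 1: 2 records have weight > 25
Step 2: These records originally summed to 63
Step 3: After capping: 2 × 25 = 50
Step 4: Unaffected records sum: 94
Step 5: Final sum = 50 + 94 = 144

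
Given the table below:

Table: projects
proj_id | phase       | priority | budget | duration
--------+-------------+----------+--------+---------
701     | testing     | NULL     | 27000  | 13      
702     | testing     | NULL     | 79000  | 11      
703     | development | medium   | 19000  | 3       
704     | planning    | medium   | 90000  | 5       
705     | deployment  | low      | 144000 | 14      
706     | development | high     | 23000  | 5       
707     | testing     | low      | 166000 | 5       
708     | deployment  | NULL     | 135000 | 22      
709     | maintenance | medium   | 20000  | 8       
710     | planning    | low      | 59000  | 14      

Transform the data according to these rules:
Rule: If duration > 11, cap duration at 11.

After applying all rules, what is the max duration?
11

Step 1: Original maximum duration = 22
Step 2: Apply cap at 11
Step 3: 4 records had duration > 11 and were capped
Step 4: Maximum after transformation = 11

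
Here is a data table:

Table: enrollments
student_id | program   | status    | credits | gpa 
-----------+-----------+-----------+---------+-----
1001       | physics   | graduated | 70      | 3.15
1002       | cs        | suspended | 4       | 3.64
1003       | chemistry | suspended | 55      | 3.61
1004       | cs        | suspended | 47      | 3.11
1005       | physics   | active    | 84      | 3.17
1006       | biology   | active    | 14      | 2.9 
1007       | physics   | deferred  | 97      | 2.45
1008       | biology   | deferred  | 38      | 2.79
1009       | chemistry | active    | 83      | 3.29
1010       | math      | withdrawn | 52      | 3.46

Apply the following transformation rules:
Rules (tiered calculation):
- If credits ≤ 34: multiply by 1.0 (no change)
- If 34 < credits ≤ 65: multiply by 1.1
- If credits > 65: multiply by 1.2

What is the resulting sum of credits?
630.0

Step 1: Tier 1 (credits ≤ 34): 2 records, sum = 18 × 1.0 = 18.0
Step 2: Tier 2 (34 < credits ≤ 65): 4 records, sum = 192 × 1.1 = 211.2
Step 3: Tier 3 (credits > 65): 4 records, sum = 334 × 1.2 = 400.8
Step 4: Final sum = 18.0 + 211.2 + 400.8 = 630.0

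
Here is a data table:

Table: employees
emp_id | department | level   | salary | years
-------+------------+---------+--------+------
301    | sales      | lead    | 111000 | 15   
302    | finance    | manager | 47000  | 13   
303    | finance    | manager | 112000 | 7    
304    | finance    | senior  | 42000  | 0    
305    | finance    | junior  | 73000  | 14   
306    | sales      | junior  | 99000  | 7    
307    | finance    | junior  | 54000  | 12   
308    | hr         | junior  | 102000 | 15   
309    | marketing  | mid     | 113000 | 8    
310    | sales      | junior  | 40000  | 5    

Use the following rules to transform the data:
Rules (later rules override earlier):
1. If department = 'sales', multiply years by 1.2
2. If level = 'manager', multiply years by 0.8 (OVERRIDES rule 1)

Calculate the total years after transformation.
97.4

Step 1: Rule 2 takes priority for records with level = 'manager'
  - 2 records: 20 × 0.8 = 16.0
Step 2: Rule 1 applies to remaining records with department = 'sales'
  - 3 records: 27 × 1.2 = 32.4
Step 3: Other records unchanged: 49
Step 4: Final sum = 16.0 + 32.4 + 49 = 97.4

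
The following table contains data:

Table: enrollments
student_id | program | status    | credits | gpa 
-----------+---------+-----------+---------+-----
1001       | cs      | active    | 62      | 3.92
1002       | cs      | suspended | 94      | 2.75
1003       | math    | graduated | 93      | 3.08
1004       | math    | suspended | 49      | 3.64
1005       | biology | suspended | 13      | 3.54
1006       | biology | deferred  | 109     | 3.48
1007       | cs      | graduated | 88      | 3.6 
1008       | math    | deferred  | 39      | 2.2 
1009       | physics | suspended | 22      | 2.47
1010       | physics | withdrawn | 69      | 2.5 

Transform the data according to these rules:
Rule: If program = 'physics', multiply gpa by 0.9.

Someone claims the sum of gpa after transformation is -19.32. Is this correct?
No, the correct result is 30.68.

Step 1: Calculate the correct sum after transformation
Step 2: Apply multiplier 0.9 to records where program = 'physics'
Step 3: Correct result = 30.68
Step 4: Claimed result = -19.32
Step 5: 30.68 ≠ -19.32
Conclusion: The claimed result is incorrect. The correct answer is 30.68.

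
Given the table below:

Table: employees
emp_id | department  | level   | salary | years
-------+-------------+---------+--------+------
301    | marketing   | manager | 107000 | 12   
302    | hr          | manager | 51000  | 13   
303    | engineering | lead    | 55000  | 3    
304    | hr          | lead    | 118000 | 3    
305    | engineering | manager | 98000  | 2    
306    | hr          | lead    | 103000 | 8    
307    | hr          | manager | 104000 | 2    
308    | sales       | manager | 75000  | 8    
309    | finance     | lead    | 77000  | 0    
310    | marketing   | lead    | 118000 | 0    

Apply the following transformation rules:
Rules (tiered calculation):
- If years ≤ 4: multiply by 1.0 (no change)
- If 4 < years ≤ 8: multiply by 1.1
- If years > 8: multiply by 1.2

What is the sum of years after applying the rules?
57.6

Step 1: Tier 1 (years ≤ 4): 6 records, sum = 10 × 1.0 = 10.0
Step 2: Tier 2 (4 < years ≤ 8): 2 records, sum = 16 × 1.1 = 17.6
Step 3: Tier 3 (years > 8): 2 records, sum = 25 × 1.2 = 30.0
Step 4: Final sum = 10.0 + 17.6 + 30.0 = 57.6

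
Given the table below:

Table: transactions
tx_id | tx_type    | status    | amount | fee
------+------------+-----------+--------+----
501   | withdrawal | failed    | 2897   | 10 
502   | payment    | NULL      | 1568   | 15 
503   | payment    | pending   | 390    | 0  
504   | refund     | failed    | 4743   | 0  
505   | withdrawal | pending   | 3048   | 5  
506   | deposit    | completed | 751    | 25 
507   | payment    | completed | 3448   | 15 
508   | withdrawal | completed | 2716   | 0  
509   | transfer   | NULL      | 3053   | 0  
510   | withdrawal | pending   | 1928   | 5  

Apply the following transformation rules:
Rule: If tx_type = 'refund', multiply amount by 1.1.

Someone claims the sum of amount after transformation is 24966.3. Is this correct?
No, the correct result is 25016.3.

Step 1: Calculate the correct sum after transformation
Step 2: Apply multiplier 1.1 to records where tx_type = 'refund'
Step 3: Correct result = 25016.3
Step 4: Claimed result = 24966.3
Step 5: 25016.3 ≠ 24966.3
Conclusion: The claimed result is incorrect. The correct answer is 25016.3.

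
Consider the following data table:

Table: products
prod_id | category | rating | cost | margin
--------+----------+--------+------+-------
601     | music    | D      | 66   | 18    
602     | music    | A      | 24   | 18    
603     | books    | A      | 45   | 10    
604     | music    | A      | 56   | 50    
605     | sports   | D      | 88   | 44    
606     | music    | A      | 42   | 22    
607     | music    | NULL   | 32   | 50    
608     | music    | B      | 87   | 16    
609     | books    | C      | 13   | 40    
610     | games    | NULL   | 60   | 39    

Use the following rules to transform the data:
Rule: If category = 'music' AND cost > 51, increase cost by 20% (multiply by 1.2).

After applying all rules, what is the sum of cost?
554.8

Step 1: Find records where category = 'music' AND cost > 51
Step 2: 3 records match, summing to 209
Step 3: After multiplier: 209 × 1.2 = 250.8
Step 4: Unaffected records sum: 304
Step 5: Final sum = 250.8 + 304 = 554.8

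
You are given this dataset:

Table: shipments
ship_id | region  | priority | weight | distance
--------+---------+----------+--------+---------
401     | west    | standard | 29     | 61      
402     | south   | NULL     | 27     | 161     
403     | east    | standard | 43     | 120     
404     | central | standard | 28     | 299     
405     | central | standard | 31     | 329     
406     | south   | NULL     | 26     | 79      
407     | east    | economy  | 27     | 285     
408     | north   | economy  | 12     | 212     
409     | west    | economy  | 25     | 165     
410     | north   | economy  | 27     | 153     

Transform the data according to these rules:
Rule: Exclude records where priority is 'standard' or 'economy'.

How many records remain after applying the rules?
2

Step 1: Count records to exclude
  - 4 (standard) + 4 (economy) = 8 records
Step 2: Total records: 10
Step 3: Remaining = 10 - 8 = 2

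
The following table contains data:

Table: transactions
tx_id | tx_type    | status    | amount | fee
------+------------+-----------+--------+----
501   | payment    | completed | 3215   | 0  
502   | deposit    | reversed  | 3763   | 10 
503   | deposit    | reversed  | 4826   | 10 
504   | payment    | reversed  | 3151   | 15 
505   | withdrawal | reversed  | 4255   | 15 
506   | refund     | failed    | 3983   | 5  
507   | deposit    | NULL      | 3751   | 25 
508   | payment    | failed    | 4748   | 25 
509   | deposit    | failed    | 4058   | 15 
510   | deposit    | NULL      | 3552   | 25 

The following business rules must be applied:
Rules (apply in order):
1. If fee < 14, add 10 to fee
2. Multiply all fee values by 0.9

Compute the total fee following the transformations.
166.5

Step 1: Apply Rule 1 - Add 10 to records with fee < 14
  - 4 records affected: 25 + (4 × 10) = 65
  - Unaffected records: 120
  - Sum after Rule 1: 185
Step 2: Apply Rule 2 - Multiply all by 0.9
  - 185 × 0.9 = 166.5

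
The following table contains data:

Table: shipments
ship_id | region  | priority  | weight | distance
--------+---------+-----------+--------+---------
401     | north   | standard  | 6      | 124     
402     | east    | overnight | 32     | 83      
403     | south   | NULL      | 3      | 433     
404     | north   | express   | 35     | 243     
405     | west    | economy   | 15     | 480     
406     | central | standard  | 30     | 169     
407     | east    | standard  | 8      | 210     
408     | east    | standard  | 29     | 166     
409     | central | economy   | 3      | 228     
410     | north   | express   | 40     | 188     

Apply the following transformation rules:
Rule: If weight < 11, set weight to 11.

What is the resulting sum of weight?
225

Step 1: 4 records have weight < 11
Step 2: These records originally summed to 20
Step 3: After setting to minimum: 4 × 11 = 44
Step 4: Unaffected records sum: 181
Step 5: Final sum = 44 + 181 = 225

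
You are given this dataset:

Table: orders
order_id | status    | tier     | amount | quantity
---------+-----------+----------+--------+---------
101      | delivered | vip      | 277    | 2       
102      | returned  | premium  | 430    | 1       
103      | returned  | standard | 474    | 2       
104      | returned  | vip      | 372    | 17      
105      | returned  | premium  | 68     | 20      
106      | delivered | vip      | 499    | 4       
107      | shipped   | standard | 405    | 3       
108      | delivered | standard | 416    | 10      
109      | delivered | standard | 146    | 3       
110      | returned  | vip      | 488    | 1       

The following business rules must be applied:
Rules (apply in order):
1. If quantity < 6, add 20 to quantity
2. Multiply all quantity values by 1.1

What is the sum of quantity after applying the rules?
223.3

Step 1: Apply Rule 1 - Add 20 to records with quantity < 6
  - 7 records affected: 16 + (7 × 20) = 156
  - Unaffected records: 47
  - Sum after Rule 1: 203
Step 2: Apply Rule 2 - Multiply all by 1.1
  - 203 × 1.1 = 223.3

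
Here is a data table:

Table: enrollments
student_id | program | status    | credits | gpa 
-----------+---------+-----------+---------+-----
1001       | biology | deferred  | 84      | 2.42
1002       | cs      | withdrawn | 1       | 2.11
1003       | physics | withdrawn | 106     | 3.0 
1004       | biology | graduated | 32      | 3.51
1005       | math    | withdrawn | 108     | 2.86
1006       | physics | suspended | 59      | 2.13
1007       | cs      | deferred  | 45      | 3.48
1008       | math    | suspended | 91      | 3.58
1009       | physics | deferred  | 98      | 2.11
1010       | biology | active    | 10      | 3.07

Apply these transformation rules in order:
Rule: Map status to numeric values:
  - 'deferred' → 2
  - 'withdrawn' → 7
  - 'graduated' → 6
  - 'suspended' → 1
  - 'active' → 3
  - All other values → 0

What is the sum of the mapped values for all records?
38

Step 1: Apply mapping to each record
Step 2: Count by status:
  'deferred': 3 records × 2 = 6
  'withdrawn': 3 records × 7 = 21
  'graduated': 1 records × 6 = 6
  'suspended': 2 records × 1 = 2
  'active': 1 records × 3 = 3
Step 3: Sum all mapped values = 38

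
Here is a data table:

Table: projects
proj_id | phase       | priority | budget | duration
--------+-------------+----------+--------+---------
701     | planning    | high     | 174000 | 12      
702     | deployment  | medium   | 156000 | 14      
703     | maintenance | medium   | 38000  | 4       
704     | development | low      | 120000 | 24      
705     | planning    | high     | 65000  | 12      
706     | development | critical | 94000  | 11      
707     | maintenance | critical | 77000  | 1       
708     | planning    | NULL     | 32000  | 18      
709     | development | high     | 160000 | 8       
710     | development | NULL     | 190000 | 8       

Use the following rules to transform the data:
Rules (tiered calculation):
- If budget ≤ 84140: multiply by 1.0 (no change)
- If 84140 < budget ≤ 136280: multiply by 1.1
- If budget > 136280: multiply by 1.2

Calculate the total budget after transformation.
1263400.0

Step 1: Tier 1 (budget ≤ 84140): 4 records, sum = 212000 × 1.0 = 212000.0
Step 2: Tier 2 (84140 < budget ≤ 136280): 2 records, sum = 214000 × 1.1 = 235400.0
Step 3: Tier 3 (budget > 136280): 4 records, sum = 680000 × 1.2 = 816000.0
Step 4: Final sum = 212000.0 + 235400.0 + 816000.0 = 1263400.0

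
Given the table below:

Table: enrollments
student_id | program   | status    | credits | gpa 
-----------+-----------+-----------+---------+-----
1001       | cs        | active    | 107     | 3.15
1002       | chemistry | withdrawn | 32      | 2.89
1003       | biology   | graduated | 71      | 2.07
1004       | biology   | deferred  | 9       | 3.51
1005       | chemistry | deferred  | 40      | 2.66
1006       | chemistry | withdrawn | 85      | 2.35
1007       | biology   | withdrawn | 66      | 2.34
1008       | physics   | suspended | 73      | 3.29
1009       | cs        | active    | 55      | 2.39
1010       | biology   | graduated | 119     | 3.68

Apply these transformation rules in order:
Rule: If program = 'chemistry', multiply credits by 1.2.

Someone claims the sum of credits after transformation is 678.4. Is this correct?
No, the correct result is 688.4.

Step 1: Calculate the correct sum after transformation
Step 2: Apply multiplier 1.2 to records where program = 'chemistry'
Step 3: Correct result = 688.4
Step 4: Claimed result = 678.4
Step 5: 688.4 ≠ 678.4
Conclusion: The claimed result is incorrect. The correct answer is 688.4.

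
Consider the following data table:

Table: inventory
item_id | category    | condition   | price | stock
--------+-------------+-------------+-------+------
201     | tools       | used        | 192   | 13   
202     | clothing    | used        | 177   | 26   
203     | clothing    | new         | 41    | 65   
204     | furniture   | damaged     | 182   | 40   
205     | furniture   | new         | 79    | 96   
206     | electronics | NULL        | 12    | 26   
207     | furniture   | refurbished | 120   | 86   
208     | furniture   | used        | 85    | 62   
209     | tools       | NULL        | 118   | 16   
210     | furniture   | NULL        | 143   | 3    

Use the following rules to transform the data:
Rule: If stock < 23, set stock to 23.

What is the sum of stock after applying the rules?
470

Step 1: 3 records have stock < 23
Step 2: These records originally summed to 32
Step 3: After setting to minimum: 3 × 23 = 69
Step 4: Unaffected records sum: 401
Step 5: Final sum = 69 + 401 = 470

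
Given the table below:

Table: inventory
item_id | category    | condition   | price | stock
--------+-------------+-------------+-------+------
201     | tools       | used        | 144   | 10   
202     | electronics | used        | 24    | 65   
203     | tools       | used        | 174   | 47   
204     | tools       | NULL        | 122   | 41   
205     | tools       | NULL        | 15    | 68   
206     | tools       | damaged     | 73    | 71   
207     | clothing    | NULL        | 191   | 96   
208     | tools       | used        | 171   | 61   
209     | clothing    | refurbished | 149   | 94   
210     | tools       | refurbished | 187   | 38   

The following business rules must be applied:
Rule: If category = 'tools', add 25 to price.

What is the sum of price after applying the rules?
1425

Step 1: Count records where category = 'tools': 7
Step 2: Total bonus added: 7 × 25 = 175
Step 3: Original sum of price: 1250
Step 4: Final sum = 1250 + 175 = 1425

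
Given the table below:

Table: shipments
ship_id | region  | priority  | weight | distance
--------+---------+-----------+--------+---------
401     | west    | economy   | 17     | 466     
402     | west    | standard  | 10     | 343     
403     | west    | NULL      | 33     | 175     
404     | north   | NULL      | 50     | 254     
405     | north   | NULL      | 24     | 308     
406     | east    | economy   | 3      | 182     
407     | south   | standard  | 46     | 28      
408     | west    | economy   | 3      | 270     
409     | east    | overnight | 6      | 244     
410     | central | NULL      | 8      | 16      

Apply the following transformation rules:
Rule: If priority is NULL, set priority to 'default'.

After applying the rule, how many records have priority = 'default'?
4

Step 1: Count records where priority IS NULL
Step 2: Found 4 records with NULL priority
Step 3: These records will have priority set to 'default'
Step 4: Records already having priority = 'default': 0
Step 5: Answer: 4 + 0 = 4 records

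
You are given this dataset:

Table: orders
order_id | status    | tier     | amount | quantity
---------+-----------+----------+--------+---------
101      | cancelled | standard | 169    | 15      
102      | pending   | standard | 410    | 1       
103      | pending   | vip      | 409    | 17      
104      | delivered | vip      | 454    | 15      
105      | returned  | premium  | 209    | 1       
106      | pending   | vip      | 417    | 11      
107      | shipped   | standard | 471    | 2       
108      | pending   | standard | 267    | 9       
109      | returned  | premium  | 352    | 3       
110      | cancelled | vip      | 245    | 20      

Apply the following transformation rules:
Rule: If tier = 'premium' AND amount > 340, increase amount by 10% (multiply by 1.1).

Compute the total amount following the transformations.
3438.2

Step 1: Find records where tier = 'premium' AND amount > 340
Step 2: 1 records match, summing to 352
Step 3: After multiplier: 352 × 1.1 = 387.2
Step 4: Unaffected records sum: 3051
Step 5: Final sum = 387.2 + 3051 = 3438.2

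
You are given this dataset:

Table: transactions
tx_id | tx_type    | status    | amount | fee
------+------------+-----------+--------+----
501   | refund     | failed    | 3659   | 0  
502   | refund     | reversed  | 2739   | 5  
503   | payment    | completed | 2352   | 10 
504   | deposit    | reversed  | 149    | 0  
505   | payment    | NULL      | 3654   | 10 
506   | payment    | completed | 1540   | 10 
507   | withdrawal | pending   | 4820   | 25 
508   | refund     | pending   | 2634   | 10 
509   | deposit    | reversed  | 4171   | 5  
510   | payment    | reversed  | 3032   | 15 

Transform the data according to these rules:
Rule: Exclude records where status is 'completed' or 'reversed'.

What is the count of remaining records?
4

Step 1: Count records to exclude
  - 2 (completed) + 4 (reversed) = 6 records
Step 2: Total records: 10
Step 3: Remaining = 10 - 6 = 4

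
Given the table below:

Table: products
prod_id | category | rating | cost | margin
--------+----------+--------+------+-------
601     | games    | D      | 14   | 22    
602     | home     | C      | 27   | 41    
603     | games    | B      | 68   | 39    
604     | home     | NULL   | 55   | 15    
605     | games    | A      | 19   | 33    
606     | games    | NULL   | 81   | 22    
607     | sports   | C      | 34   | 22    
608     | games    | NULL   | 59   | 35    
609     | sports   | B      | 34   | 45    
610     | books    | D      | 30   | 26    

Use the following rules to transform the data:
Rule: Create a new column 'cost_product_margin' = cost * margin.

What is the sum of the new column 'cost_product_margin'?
12424

Step 1: For each record, compute cost * margin
Example calculations:
  14 * 22 = 308
  27 * 41 = 1107
  68 * 39 = 2652
  ...
Step 2: Sum all derived values
Step 3: Total = 12424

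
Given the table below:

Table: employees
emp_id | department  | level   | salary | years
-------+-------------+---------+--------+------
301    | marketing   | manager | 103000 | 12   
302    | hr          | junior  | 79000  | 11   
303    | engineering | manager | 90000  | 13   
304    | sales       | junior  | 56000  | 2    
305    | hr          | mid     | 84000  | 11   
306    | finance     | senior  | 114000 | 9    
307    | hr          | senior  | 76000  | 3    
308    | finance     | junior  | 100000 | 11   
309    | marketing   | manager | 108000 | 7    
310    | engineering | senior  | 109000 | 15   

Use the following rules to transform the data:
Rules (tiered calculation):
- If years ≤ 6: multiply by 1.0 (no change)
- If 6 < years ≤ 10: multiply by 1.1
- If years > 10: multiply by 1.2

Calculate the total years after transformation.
110.2

Step 1: Tier 1 (years ≤ 6): 2 records, sum = 5 × 1.0 = 5.0
Step 2: Tier 2 (6 < years ≤ 10): 2 records, sum = 16 × 1.1 = 17.6
Step 3: Tier 3 (years > 10): 6 records, sum = 73 × 1.2 = 87.6
Step 4: Final sum = 5.0 + 17.6 + 87.6 = 110.2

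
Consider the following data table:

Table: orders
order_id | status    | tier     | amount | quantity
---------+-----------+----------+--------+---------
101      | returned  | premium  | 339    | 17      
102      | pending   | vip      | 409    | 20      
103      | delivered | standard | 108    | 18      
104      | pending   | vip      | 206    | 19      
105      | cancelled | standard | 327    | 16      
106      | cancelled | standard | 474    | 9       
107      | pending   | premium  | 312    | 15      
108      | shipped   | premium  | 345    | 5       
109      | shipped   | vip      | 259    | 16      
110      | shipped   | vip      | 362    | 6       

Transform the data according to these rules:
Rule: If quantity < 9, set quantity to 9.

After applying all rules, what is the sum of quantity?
148

Step 1: 2 records have quantity < 9
Step 2: These records originally summed to 11
Step 3: After setting to minimum: 2 × 9 = 18
Step 4: Unaffected records sum: 130
Step 5: Final sum = 18 + 130 = 148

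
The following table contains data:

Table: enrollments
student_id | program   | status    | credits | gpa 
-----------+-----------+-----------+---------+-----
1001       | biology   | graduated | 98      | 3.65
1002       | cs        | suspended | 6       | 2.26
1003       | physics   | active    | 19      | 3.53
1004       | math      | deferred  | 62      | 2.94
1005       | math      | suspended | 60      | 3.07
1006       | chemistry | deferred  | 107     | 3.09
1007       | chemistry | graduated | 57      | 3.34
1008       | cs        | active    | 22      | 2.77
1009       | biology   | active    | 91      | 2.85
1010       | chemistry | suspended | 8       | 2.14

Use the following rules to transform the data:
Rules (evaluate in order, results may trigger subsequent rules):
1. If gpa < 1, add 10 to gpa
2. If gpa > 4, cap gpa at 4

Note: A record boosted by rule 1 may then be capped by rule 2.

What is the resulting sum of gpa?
29.64

Step 1: Apply rule 1 to records with gpa < 1
  - 0 records get bonus of 10
  - Of these, 0 records then exceed 4 and get capped
Step 2: Apply rule 2 to records with gpa > 4
  - 0 records (original) are capped
Step 3: Calculate final sum = 29.64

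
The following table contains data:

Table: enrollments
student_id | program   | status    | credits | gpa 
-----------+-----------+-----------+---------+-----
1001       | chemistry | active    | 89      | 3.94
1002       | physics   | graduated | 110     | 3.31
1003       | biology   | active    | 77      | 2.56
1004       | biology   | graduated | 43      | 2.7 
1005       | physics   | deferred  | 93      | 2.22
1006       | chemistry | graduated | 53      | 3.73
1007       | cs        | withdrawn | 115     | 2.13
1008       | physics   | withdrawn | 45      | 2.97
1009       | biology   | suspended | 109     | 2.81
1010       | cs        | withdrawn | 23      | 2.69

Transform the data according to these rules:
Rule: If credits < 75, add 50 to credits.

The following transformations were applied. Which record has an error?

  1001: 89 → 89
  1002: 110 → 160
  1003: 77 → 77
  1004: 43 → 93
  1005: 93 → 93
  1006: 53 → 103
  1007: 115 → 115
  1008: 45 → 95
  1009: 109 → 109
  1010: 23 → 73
Record 1002 has an error. The correct transformed value should be 110, not 160.

Step 1: Check each record against the rule
Step 2: Record 1002 has credits = 110
Step 3: Since 110 >= 75, the bonus should not have been applied
Step 4: Correct value = 110, but claimed value = 160
Conclusion: Record 1002 has the error.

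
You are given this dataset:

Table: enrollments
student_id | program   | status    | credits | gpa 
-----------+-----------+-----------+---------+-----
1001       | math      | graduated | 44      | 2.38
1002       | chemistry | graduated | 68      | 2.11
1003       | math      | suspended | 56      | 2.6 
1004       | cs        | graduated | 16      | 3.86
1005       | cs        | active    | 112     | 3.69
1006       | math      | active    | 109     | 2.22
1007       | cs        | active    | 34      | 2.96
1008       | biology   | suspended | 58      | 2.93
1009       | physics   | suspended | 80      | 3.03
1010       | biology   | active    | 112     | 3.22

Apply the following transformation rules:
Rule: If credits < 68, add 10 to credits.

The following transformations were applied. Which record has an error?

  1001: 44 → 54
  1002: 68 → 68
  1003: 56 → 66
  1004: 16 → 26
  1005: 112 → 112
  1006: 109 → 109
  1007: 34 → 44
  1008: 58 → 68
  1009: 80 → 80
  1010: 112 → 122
Record 1010 has an error. The correct transformed value should be 112, not 122.

Step 1: Check each record against the rule
Step 2: Record 1010 has credits = 112
Step 3: Since 112 >= 68, the bonus should not have been applied
Step 4: Correct value = 112, but claimed value = 122
Conclusion: Record 1010 has the error.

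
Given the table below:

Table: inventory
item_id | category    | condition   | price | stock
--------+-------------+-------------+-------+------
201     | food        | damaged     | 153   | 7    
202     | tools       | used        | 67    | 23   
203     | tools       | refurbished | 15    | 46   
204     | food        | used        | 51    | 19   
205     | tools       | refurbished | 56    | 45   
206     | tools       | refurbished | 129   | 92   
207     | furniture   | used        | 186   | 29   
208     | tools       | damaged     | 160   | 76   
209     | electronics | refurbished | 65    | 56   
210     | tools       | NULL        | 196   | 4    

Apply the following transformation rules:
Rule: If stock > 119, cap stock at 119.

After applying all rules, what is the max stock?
92

Step 1: Original maximum stock = 92
Step 2: Check cap of 119 against maximum
Step 3: No records exceed the cap (max 92 <= cap 119), so no capping applies
Step 4: Maximum after transformation = 92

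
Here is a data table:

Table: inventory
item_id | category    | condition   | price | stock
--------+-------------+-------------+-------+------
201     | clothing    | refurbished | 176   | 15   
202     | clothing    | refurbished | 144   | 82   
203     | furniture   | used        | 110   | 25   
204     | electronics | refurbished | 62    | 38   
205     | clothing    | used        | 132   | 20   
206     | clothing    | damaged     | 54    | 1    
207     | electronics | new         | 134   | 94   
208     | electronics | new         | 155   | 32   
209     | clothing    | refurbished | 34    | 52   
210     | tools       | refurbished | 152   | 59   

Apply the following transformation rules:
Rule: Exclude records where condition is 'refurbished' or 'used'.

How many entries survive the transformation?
3

Step 1: Count records to exclude
  - 5 (refurbished) + 2 (used) = 7 records
Step 2: Total records: 10
Step 3: Remaining = 10 - 7 = 3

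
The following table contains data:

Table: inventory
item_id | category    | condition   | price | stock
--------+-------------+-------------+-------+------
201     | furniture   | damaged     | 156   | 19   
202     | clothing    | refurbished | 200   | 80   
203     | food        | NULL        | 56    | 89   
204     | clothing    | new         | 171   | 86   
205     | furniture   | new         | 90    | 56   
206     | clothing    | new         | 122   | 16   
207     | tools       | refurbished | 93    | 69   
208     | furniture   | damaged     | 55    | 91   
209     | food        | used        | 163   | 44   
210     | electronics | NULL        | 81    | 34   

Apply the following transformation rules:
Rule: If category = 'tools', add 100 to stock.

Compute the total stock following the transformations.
684

Step 1: Count records where category = 'tools': 1
Step 2: Total bonus added: 1 × 100 = 100
Step 3: Original sum of stock: 584
Step 4: Final sum = 584 + 100 = 684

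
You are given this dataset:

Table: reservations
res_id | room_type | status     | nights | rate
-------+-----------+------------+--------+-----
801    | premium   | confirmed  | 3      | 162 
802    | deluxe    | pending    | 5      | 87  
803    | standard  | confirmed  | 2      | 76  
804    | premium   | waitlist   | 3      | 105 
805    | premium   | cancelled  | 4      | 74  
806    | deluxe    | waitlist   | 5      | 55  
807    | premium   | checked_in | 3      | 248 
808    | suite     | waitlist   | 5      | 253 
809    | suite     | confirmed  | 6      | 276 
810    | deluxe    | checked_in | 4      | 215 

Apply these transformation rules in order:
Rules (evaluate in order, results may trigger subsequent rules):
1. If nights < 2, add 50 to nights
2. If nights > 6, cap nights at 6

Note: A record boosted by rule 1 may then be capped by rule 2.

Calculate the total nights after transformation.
40

Step 1: Apply rule 1 to records with nights < 2
  - 0 records get bonus of 50
  - Of these, 0 records then exceed 6 and get capped
Step 2: Apply rule 2 to records with nights > 6
  - 0 records (original) are capped
Step 3: Calculate final sum = 40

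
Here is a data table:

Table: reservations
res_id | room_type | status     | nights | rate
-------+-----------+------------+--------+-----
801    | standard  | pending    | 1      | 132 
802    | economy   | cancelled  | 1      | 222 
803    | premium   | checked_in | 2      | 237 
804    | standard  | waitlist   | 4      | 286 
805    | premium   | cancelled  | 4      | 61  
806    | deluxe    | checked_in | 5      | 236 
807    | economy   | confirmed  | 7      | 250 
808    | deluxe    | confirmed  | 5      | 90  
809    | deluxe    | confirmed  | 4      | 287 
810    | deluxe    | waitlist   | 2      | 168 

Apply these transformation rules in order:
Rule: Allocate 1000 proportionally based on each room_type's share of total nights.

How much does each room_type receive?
deluxe: 457.14, economy: 228.57, premium: 171.43, standard: 142.86

Step 1: Calculate total nights = 35
Step 2: Calculate each room_type's proportion:
  deluxe: 16/35 = 45.71% → 457.14
  economy: 8/35 = 22.86% → 228.57
  premium: 6/35 = 17.14% → 171.43
  standard: 5/35 = 14.29% → 142.86
Step 3: Verify: sum of allocations ≈ 1000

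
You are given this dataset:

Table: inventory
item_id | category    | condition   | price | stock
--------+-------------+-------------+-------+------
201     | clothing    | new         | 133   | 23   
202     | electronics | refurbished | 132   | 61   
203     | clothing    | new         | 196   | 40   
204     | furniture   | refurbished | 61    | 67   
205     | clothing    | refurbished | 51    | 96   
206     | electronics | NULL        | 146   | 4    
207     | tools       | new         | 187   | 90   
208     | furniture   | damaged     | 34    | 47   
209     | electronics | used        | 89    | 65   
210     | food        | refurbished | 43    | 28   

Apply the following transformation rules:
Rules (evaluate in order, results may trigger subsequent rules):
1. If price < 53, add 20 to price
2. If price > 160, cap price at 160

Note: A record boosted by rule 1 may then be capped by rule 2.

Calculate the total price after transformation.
1069

Step 1: Apply rule 1 to records with price < 53
  - 3 records get bonus of 20
  - Of these, 0 records then exceed 160 and get capped
Step 2: Apply rule 2 to records with price > 160
  - 2 records (original) are capped
Step 3: Calculate final sum = 1069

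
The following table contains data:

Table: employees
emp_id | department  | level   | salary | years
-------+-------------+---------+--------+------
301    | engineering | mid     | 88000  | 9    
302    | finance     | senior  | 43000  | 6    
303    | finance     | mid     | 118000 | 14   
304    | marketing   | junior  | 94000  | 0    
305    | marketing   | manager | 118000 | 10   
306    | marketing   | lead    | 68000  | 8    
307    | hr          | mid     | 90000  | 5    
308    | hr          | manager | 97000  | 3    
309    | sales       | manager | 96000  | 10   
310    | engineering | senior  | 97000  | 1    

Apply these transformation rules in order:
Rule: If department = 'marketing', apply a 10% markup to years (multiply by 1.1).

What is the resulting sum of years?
67.8

Step 1: Records with department = 'marketing' have total years = 18
Step 2: Apply multiplier: 18 × 1.1 = 19.8
Step 3: Other records total: 48
Step 4: Final sum = 19.8 + 48 = 67.8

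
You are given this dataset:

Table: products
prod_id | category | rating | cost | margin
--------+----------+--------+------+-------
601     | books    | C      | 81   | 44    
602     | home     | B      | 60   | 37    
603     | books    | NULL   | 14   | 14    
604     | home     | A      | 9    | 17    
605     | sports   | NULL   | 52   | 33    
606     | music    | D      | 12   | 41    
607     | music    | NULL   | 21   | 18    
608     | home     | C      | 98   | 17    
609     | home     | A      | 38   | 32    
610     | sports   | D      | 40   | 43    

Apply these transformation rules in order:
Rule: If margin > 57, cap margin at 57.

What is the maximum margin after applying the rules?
44

Step 1: Original maximum margin = 44
Step 2: Check cap of 57 against maximum
Step 3: No records exceed the cap (max 44 <= cap 57), so no capping applies
Step 4: Maximum after transformation = 44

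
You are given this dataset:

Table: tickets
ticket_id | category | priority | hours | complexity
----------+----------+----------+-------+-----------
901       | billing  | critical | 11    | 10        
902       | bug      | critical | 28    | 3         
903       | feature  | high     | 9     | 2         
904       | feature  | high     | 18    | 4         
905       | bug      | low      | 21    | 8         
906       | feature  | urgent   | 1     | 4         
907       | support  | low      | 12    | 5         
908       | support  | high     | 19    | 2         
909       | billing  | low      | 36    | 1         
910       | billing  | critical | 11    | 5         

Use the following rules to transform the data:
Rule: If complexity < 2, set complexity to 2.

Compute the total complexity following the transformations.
45

Step 1: 1 records have complexity < 2
Step 2: These records originally summed to 1
Step 3: After setting to minimum: 1 × 2 = 2
Step 4: Unaffected records sum: 43
Step 5: Final sum = 2 + 43 = 45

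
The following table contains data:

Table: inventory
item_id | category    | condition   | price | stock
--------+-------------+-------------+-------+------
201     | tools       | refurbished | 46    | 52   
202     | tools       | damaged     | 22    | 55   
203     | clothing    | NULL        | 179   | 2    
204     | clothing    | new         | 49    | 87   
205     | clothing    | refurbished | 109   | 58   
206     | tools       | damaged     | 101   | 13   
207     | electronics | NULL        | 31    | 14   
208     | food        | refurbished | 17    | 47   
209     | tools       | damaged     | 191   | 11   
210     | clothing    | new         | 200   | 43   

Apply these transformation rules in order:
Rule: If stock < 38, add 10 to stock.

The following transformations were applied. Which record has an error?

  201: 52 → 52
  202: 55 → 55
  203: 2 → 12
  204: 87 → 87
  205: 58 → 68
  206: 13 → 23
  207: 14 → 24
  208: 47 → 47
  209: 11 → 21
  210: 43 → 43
Record 205 has an error. The correct transformed value should be 58, not 68.

Step 1: Check each record against the rule
Step 2: Record 205 has stock = 58
Step 3: Since 58 >= 38, the bonus should not have been applied
Step 4: Correct value = 58, but claimed value = 68
Conclusion: Record 205 has the error.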